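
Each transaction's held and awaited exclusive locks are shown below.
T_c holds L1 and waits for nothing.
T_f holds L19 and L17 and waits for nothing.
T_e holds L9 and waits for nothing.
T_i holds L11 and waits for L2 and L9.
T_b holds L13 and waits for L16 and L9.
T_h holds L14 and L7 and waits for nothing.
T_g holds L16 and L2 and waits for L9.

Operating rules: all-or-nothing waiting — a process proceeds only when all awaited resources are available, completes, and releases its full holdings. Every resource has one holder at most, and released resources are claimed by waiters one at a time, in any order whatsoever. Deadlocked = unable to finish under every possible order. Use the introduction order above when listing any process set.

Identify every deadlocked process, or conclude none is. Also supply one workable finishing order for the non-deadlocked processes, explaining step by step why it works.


The deadlocked set is empty.
Key observation: no waiting chain loops back on itself — every chain ends at a process that waits on nothing, so everyone eventually runs.
One completion order for the rest: T_e, T_g, T_i, T_b, T_c, T_f, T_h.
Step-by-step check:
  T_e waits on nothing -> runs at once and releases L9
  T_g waits on L9 — all released -> runs and releases L16 and L2
  T_i waits on L2 and L9 — all released -> runs and releases L11
  T_b waits on L16 and L9 — all released -> runs and releases L13
  T_c waits on nothing -> runs at once and releases L1
  T_f waits on nothing -> runs at once and releases L19 and L17
  T_h waits on nothing -> runs at once and releases L14 and L7


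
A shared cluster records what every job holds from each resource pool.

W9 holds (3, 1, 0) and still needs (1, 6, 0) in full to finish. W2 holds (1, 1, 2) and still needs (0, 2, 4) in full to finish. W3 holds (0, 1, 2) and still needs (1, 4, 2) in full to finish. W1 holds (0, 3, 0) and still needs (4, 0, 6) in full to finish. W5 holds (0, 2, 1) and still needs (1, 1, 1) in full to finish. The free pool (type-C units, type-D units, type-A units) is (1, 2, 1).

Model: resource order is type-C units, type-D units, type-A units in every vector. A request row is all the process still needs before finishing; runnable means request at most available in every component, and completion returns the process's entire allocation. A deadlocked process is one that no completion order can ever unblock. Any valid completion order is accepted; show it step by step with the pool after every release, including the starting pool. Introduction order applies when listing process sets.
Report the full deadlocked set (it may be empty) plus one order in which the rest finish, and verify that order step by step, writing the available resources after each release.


Nothing here is deadlocked.
Key observation: the pool covers W5 at once, and every later process fits after earlier releases.
One completion order for the rest: W5, W3, W2, W9, W1. Walking it through:
  pool = (1, 2, 1)
  W5: need (1, 1, 1) fits (1, 2, 1); releases (0, 2, 1), pool now (1, 4, 2)
  W3: need (1, 4, 2) fits (1, 4, 2); releases (0, 1, 2), pool now (1, 5, 4)
  W2: need (0, 2, 4) fits (1, 5, 4); releases (1, 1, 2), pool now (2, 6, 6)
  W9: need (1, 6, 0) fits (2, 6, 6); releases (3, 1, 0), pool now (5, 7, 6)
  W1: need (4, 0, 6) fits (5, 7, 6); releases (0, 3, 0), pool now (5, 10, 6)


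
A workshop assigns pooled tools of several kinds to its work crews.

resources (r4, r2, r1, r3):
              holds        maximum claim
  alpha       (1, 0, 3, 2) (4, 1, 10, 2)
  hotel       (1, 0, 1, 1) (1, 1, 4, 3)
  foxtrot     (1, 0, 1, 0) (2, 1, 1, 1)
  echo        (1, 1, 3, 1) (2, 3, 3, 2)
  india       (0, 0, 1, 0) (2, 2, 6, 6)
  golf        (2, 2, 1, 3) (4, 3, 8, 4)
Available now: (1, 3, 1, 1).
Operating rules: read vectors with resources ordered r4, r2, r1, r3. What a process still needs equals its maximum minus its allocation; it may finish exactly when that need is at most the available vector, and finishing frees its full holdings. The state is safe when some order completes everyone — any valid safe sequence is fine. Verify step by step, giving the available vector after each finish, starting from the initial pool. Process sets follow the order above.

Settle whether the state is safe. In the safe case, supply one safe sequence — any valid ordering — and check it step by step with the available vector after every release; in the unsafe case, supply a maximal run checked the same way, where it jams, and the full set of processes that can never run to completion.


The state is UNSAFE.
Key observation: after echo, foxtrot, hotel the pool peaks at (4, 4, 6, 3), and each blocked process is short somewhere: alpha on r1; india on r3; golf on r1.
A maximal execution: echo, foxtrot, hotel — then nothing else fits. Step-by-step check:
  pool = (1, 3, 1, 1)
  run echo (needs (1, 2, 0, 1), free (1, 3, 1, 1)); after release of (1, 1, 3, 1) the pool is (2, 4, 4, 2)
  run foxtrot (needs (1, 1, 0, 1), free (2, 4, 4, 2)); after release of (1, 0, 1, 0) the pool is (3, 4, 5, 2)
  run hotel (needs (0, 1, 3, 2), free (3, 4, 5, 2)); after release of (1, 0, 1, 1) the pool is (4, 4, 6, 3)
  alpha cannot run: need (3, 1, 7, 0) vs free (4, 4, 6, 3) (insufficient r1)
  india cannot run: need (2, 2, 5, 6) vs free (4, 4, 6, 3) (insufficient r3)
  golf cannot run: need (2, 1, 7, 1) vs free (4, 4, 6, 3) (insufficient r1)
Never able to finish: alpha, india and golf.


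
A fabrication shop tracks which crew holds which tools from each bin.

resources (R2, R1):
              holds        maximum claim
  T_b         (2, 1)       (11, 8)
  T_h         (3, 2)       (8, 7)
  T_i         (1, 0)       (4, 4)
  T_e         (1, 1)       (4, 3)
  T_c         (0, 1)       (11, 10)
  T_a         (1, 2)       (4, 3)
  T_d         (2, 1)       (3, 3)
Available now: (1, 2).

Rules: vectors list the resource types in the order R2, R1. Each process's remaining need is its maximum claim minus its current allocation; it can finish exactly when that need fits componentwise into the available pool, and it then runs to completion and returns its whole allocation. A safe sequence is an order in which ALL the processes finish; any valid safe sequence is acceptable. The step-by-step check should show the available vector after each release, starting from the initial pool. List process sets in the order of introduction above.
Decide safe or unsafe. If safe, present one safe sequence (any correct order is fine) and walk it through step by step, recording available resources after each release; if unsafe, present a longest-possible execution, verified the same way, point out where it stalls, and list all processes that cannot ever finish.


SAFE, for example via the order T_d, T_a, T_e, T_i, T_h, T_b, T_c.
Key observation: T_d marks the first exact bind of the order: its need (1, 2) fits the free (1, 2) with zero slack on a requested resource.
Walking it through:
  pool = (1, 2)
  T_d: need (1, 2) fits (1, 2); releases (2, 1), pool now (3, 3)
  T_a: need (3, 1) fits (3, 3); releases (1, 2), pool now (4, 5)
  T_e: need (3, 2) fits (4, 5); releases (1, 1), pool now (5, 6)
  T_i: need (3, 4) fits (5, 6); releases (1, 0), pool now (6, 6)
  T_h: need (5, 5) fits (6, 6); releases (3, 2), pool now (9, 8)
  T_b: need (9, 7) fits (9, 8); releases (2, 1), pool now (11, 9)
  T_c: need (11, 9) fits (11, 9); releases (0, 1), pool now (11, 10)


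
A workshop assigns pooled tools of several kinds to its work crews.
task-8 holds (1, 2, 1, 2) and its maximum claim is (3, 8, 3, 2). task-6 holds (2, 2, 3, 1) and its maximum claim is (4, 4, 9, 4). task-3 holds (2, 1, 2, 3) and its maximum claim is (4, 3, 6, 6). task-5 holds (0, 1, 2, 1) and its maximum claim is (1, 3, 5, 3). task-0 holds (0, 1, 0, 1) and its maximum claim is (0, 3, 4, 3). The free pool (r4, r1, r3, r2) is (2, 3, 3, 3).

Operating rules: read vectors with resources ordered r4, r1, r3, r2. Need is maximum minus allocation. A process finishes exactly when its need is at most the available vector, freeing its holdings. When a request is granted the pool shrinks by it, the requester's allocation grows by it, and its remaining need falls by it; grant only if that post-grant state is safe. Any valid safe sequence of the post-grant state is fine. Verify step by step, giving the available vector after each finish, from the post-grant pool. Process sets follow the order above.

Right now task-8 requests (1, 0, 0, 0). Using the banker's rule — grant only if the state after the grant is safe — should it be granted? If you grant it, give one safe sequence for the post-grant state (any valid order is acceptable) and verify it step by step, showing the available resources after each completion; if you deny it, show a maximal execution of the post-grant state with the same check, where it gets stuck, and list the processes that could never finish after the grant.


DENY — the pretend-granted state is unsafe.
Key observation: after task-5, task-0 the pool peaks at (1, 5, 5, 5), and each blocked process is short somewhere: task-8 on r1; task-6 on r4, r3; task-3 on r4.
Pretend the grant happened; the run task-5, task-0 goes as far as possible. Verifying each step:
  pool = (1, 3, 3, 3)
  task-5 needs (1, 2, 3, 2) <= (1, 3, 3, 3) -> finishes; pool += (0, 1, 2, 1) = (1, 4, 5, 4)
  task-0 needs (0, 2, 4, 2) <= (1, 4, 5, 4) -> finishes; pool += (0, 1, 0, 1) = (1, 5, 5, 5)
  task-8 still needs (1, 6, 2, 0) but only (1, 5, 5, 5) is free — short on r1
  task-6 still needs (2, 2, 6, 3) but only (1, 5, 5, 5) is free — short on r4 and r3
  task-3 still needs (2, 2, 4, 3) but only (1, 5, 5, 5) is free — short on r4
Processes that could never finish after the grant: task-8, task-6 and task-3.


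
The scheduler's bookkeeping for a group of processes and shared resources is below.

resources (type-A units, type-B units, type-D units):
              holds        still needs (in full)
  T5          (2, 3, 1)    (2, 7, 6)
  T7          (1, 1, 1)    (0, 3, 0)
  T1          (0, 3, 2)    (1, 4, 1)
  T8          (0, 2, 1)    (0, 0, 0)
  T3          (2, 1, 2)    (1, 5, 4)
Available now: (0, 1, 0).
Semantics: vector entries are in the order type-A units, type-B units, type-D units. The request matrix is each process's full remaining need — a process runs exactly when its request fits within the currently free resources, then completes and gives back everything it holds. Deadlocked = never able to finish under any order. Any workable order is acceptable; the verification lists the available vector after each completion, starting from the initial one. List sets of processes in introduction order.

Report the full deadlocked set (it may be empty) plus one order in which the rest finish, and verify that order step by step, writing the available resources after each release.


The deadlocked set is empty.
Key observation: no deadlock: T8 fits now, and the freed resources carry the rest through.
The rest can finish in the order T8, T7, T1, T3, T5. Check, step by step:
  pool = (0, 1, 0)
  T8 needs (0, 0, 0) <= (0, 1, 0) -> finishes; pool += (0, 2, 1) = (0, 3, 1)
  T7 needs (0, 3, 0) <= (0, 3, 1) -> finishes; pool += (1, 1, 1) = (1, 4, 2)
  T1 needs (1, 4, 1) <= (1, 4, 2) -> finishes; pool += (0, 3, 2) = (1, 7, 4)
  T3 needs (1, 5, 4) <= (1, 7, 4) -> finishes; pool += (2, 1, 2) = (3, 8, 6)
  T5 needs (2, 7, 6) <= (3, 8, 6) -> finishes; pool += (2, 3, 1) = (5, 11, 7)


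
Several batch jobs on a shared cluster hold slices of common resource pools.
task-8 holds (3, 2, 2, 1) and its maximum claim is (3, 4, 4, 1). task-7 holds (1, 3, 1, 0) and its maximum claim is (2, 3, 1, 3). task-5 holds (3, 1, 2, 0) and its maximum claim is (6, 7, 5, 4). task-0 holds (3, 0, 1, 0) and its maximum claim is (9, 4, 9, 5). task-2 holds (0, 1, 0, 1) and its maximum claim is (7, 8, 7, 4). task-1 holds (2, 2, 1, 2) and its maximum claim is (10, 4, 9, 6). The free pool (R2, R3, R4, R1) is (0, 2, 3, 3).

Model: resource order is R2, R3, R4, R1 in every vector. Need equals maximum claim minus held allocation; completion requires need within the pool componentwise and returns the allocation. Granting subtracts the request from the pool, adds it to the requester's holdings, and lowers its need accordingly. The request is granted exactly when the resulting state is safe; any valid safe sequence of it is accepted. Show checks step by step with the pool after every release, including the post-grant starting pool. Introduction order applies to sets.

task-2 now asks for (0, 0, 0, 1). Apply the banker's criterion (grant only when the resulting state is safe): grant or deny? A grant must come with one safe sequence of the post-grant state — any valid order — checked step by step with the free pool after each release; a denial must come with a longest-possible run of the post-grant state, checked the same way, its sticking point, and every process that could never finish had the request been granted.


DENY: after the grant no complete ordering would exist.
Key observation: after task-8, task-7 the pool peaks at (4, 7, 6, 3), and each blocked process is short somewhere: task-5 on R1; task-0 on R2, R4, R1; task-2 on R2, R4; task-1 on R2, R4, R1.
Pretend the grant happened; the run task-8, task-7 goes as far as possible. Walking it through:
  pool = (0, 2, 3, 2)
  task-8: need (0, 2, 2, 0) fits (0, 2, 3, 2); releases (3, 2, 2, 1), pool now (3, 4, 5, 3)
  task-7: need (1, 0, 0, 3) fits (3, 4, 5, 3); releases (1, 3, 1, 0), pool now (4, 7, 6, 3)
  blocked: task-5 wants (3, 6, 3, 4), pool (4, 7, 6, 3) — not enough R1
  blocked: task-0 wants (6, 4, 8, 5), pool (4, 7, 6, 3) — not enough R2, R4 and R1
  blocked: task-2 wants (7, 7, 7, 2), pool (4, 7, 6, 3) — not enough R2 and R4
  blocked: task-1 wants (8, 2, 8, 4), pool (4, 7, 6, 3) — not enough R2, R4 and R1
Processes that could never finish after the grant: task-5, task-0, task-2 and task-1.


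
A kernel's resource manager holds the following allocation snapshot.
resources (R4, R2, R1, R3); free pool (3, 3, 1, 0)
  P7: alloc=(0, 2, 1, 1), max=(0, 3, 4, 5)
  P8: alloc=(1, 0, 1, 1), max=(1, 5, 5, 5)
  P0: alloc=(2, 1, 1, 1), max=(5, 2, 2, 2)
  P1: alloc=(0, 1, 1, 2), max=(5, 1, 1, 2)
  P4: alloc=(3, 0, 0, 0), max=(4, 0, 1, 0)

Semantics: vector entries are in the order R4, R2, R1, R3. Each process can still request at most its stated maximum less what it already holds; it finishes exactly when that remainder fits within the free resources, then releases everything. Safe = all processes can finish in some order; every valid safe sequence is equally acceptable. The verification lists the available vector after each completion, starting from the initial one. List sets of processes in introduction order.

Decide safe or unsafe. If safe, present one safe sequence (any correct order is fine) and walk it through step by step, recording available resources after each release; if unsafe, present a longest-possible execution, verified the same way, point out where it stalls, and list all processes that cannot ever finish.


The state is UNSAFE.
Key observation: P4, P1, P0 can finish, but then (8, 5, 3, 3) is all there is, and the blocked group's R3 demands exceed it.
The run P4, P1, P0 cannot be extended any further. Check, step by step:
  pool = (3, 3, 1, 0)
  run P4 (needs (1, 0, 1, 0), free (3, 3, 1, 0)); after release of (3, 0, 0, 0) the pool is (6, 3, 1, 0)
  run P1 (needs (5, 0, 0, 0), free (6, 3, 1, 0)); after release of (0, 1, 1, 2) the pool is (6, 4, 2, 2)
  run P0 (needs (3, 1, 1, 1), free (6, 4, 2, 2)); after release of (2, 1, 1, 1) the pool is (8, 5, 3, 3)
  P7 still needs (0, 1, 3, 4) but only (8, 5, 3, 3) is free — short on R3
  P8 still needs (0, 5, 4, 4) but only (8, 5, 3, 3) is free — short on R1 and R3
Processes that can never finish: P7 and P8.


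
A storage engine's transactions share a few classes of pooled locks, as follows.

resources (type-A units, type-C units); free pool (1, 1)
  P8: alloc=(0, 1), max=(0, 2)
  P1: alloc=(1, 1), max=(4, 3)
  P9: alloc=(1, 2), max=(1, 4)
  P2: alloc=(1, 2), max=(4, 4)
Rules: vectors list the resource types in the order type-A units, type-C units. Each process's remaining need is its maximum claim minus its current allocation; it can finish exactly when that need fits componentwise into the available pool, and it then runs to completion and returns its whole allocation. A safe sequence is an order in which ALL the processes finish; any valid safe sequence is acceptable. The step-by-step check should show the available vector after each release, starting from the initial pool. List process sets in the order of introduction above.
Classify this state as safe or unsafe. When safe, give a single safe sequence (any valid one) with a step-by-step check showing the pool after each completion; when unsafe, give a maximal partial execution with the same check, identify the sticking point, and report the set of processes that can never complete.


UNSAFE.
Key observation: P8, P9 can finish, but then (2, 4) is all there is, and the blocked group's type-A units demands exceed it.
Going as far as possible: P8, P9; after that, nothing fits. Check, step by step:
  pool = (1, 1)
  P8 needs (0, 1) <= (1, 1) -> finishes; pool += (0, 1) = (1, 2)
  P9 needs (0, 2) <= (1, 2) -> finishes; pool += (1, 2) = (2, 4)
  blocked: P1 wants (3, 2), pool (2, 4) — not enough type-A units
  blocked: P2 wants (3, 2), pool (2, 4) — not enough type-A units
Processes that can never finish: P1 and P2.


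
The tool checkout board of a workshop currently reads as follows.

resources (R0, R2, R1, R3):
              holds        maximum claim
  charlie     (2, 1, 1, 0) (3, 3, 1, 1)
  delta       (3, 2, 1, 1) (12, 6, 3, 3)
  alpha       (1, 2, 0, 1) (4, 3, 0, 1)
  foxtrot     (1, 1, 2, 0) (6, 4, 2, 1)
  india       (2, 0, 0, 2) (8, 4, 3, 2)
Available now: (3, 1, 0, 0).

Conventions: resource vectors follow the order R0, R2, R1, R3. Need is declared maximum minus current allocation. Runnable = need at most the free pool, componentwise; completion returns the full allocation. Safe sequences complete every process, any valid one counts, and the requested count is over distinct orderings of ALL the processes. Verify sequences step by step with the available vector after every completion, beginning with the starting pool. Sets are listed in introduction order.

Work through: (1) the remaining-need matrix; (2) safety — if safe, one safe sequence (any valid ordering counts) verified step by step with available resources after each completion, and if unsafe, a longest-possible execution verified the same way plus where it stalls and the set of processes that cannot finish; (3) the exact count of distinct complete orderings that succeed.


(1) Need matrix, components ordered R0, R2, R1, R3:
  charlie: (1, 2, 0, 1)
  delta: (9, 4, 2, 2)
  alpha: (3, 1, 0, 0)
  foxtrot: (5, 3, 0, 1)
  india: (6, 4, 3, 0)
(2) SAFE, for example via the order alpha, charlie, foxtrot, india, delta.
Key observation: the order's first zero-slack moment is alpha ((3, 1, 0, 0) needed, (3, 1, 0, 0) free — a requested resource with nothing to spare).
Check, step by step:
  pool = (3, 1, 0, 0)
  alpha: need (3, 1, 0, 0) fits (3, 1, 0, 0); releases (1, 2, 0, 1), pool now (4, 3, 0, 1)
  charlie: need (1, 2, 0, 1) fits (4, 3, 0, 1); releases (2, 1, 1, 0), pool now (6, 4, 1, 1)
  foxtrot: need (5, 3, 0, 1) fits (6, 4, 1, 1); releases (1, 1, 2, 0), pool now (7, 5, 3, 1)
  india: need (6, 4, 3, 0) fits (7, 5, 3, 1); releases (2, 0, 0, 2), pool now (9, 5, 3, 3)
  delta: need (9, 4, 2, 2) fits (9, 5, 3, 3); releases (3, 2, 1, 1), pool now (12, 7, 4, 4)
(3) Exactly 1 of the possible complete orderings is a safe sequence.


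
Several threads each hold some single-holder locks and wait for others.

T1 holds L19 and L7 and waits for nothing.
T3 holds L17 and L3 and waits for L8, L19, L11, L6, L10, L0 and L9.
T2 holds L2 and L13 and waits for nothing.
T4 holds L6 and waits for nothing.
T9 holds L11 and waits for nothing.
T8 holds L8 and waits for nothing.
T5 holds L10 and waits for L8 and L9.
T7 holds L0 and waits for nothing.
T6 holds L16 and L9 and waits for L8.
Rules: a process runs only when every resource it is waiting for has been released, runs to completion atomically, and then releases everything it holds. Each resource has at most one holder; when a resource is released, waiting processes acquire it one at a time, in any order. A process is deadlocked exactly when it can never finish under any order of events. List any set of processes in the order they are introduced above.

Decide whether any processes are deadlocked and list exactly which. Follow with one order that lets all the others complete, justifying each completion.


Nothing here is deadlocked.
Key observation: although several processes wait, no cycle exists — each chain bottoms out at a free runner.
One completion order for the rest: T8, T1, T2, T6, T4, T9, T5, T7, T3.
Step-by-step check:
  run T8 (it waits on nothing); releases L8
  run T1 (it waits on nothing); releases L19 and L7
  run T2 (it waits on nothing); releases L2 and L13
  run T6 (all its waits — L8 — are resolved); releases L16 and L9
  run T4 (it waits on nothing); releases L6
  run T9 (it waits on nothing); releases L11
  run T5 (all its waits — L8 and L9 — are resolved); releases L10
  run T7 (it waits on nothing); releases L0
  run T3 (all its waits — L8, L19, L11, L6, L10, L0 and L9 — are resolved); releases L17 and L3


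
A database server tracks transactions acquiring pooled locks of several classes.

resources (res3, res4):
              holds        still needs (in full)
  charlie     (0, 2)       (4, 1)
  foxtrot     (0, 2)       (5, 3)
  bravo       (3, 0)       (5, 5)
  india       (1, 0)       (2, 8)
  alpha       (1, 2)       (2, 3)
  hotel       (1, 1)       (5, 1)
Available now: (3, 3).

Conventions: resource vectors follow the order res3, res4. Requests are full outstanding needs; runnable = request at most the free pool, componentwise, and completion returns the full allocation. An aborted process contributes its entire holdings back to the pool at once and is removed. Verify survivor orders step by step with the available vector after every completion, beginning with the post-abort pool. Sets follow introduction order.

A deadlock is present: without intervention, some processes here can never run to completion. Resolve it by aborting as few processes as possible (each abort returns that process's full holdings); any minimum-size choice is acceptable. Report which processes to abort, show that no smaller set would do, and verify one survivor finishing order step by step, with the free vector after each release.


Abort bravo.
Key observation: aborting bravo returns (3, 0), and hotel — hopeless before — runs at step 3 with the returned capacity in the pool.
Why nothing smaller works: aborting no one leaves the state deadlocked as given.
Survivors finish in the order: alpha, charlie, hotel, foxtrot, india. Walking it through (pool after the aborts first):
  pool = (6, 3)
  run alpha (needs (2, 3), free (6, 3)); after release of (1, 2) the pool is (7, 5)
  run charlie (needs (4, 1), free (7, 5)); after release of (0, 2) the pool is (7, 7)
  run hotel (needs (5, 1), free (7, 7)); after release of (1, 1) the pool is (8, 8)
  run foxtrot (needs (5, 3), free (8, 8)); after release of (0, 2) the pool is (8, 10)
  run india (needs (2, 8), free (8, 10)); after release of (1, 0) the pool is (9, 10)


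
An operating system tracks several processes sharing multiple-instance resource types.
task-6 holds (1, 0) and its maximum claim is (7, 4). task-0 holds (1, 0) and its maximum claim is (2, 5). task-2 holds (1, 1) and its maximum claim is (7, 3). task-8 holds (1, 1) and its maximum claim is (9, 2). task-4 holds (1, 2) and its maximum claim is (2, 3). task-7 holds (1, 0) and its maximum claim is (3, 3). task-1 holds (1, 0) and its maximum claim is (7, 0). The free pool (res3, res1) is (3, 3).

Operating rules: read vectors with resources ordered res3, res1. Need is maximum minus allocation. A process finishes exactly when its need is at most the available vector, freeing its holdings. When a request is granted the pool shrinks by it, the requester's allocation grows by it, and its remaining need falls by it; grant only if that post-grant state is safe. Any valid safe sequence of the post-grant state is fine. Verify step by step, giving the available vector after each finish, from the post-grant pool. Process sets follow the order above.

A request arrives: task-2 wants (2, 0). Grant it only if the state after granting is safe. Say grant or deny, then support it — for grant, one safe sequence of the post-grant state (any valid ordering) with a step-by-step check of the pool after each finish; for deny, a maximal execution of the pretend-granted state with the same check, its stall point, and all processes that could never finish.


GRANT — the state after the grant stays safe, e.g. via task-4, task-7, task-0, task-2, task-1, task-6, task-8.
Key observation: post-grant, (1, 3) remains, and an order beginning with task-4 completes everyone.
Check on the post-grant state, step by step:
  pool = (1, 3)
  run task-4 (needs (1, 1), free (1, 3)); after release of (1, 2) the pool is (2, 5)
  run task-7 (needs (2, 3), free (2, 5)); after release of (1, 0) the pool is (3, 5)
  run task-0 (needs (1, 5), free (3, 5)); after release of (1, 0) the pool is (4, 5)
  run task-2 (needs (4, 2), free (4, 5)); after release of (3, 1) the pool is (7, 6)
  run task-1 (needs (6, 0), free (7, 6)); after release of (1, 0) the pool is (8, 6)
  run task-6 (needs (6, 4), free (8, 6)); after release of (1, 0) the pool is (9, 6)
  run task-8 (needs (8, 1), free (9, 6)); after release of (1, 1) the pool is (10, 7)


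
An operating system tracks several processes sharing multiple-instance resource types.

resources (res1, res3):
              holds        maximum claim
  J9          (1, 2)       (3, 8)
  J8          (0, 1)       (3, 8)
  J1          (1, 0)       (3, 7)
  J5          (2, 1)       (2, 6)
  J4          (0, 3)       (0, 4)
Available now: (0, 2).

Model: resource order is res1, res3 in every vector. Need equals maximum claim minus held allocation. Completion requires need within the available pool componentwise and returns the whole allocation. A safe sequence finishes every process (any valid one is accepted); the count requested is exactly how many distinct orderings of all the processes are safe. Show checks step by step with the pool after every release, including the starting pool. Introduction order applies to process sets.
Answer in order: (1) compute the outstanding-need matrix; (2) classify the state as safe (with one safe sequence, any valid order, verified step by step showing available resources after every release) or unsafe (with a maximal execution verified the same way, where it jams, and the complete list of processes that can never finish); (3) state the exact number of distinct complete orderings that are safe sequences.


(1) Outstanding need per process (order res1, res3):
  J9: (2, 6)
  J8: (3, 7)
  J1: (2, 7)
  J5: (0, 5)
  J4: (0, 1)
(2) SAFE, for example via the order J4, J5, J9, J8, J1.
Key observation: the first exact fit in this order is J5 — it needs (0, 5) with (0, 5) free, meeting a requested resource to the last unit.
Check, step by step:
  pool = (0, 2)
  J4 needs (0, 1) <= (0, 2) -> finishes; pool += (0, 3) = (0, 5)
  J5 needs (0, 5) <= (0, 5) -> finishes; pool += (2, 1) = (2, 6)
  J9 needs (2, 6) <= (2, 6) -> finishes; pool += (1, 2) = (3, 8)
  J8 needs (3, 7) <= (3, 8) -> finishes; pool += (0, 1) = (3, 9)
  J1 needs (2, 7) <= (3, 9) -> finishes; pool += (1, 0) = (4, 9)
(3) The exact count: 2 of the possible complete orderings are safe sequences.


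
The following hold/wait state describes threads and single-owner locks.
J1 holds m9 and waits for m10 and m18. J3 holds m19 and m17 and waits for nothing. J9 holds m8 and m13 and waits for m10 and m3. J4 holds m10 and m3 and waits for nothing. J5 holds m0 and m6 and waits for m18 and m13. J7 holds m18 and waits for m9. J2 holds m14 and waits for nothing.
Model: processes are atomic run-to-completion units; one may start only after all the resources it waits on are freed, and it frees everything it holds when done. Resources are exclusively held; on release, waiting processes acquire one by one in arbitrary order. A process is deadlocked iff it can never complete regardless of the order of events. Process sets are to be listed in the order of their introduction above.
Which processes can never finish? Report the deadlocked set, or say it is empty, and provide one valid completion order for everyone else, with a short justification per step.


Deadlocked: J1, J5 and J7.
Key observation: J1 -> J7 -> J1 is a circular wait — nothing in it can go first; J5 waits into the deadlock from upstream.
The rest can finish in the order J4, J3, J2, J9.
Check, step by step:
  run J4 (it waits on nothing); releases m10 and m3
  run J3 (it waits on nothing); releases m19 and m17
  run J2 (it waits on nothing); releases m14
  run J9 (all its waits — m10 and m3 — are resolved); releases m8 and m13


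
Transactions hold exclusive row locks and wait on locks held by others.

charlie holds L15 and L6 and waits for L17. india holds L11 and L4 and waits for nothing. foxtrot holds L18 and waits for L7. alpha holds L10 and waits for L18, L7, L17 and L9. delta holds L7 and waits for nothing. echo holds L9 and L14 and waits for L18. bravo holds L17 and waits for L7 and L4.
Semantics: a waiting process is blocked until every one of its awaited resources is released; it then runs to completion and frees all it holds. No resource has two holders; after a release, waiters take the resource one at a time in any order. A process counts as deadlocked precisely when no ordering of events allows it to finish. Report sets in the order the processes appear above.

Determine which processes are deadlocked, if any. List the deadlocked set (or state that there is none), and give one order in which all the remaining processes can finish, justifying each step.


No process is deadlocked.
Key observation: all waits point, directly or indirectly, at processes that can finish, so nothing is permanently blocked.
One completion order for the rest: delta, india, foxtrot, bravo, charlie, echo, alpha.
Verifying each step:
  delta: no waits; runs immediately, freeing L7
  india: no waits; runs immediately, freeing L11 and L4
  foxtrot waits on L7 — all released -> runs and releases L18
  bravo waits on L7 and L4 — all released -> runs and releases L17
  charlie waits on L17 — all released -> runs and releases L15 and L6
  echo waits on L18 — all released -> runs and releases L9 and L14
  alpha waits on L18, L7, L17 and L9 — all released -> runs and releases L10


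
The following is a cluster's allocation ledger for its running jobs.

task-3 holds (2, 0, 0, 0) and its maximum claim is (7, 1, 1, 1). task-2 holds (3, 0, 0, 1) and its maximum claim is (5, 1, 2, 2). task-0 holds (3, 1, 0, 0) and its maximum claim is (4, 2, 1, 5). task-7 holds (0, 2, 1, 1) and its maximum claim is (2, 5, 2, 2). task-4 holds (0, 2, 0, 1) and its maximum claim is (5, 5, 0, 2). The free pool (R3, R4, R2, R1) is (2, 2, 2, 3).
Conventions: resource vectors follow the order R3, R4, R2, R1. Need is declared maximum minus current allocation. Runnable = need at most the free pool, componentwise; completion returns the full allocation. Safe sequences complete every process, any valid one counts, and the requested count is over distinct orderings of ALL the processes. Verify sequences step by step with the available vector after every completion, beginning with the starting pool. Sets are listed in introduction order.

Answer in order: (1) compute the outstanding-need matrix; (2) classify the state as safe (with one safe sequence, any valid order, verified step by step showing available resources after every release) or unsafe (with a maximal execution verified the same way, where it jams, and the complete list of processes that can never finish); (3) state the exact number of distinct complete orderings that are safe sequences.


(1) Remaining need (order R3, R4, R2, R1):
  task-3: (5, 1, 1, 1)
  task-2: (2, 1, 2, 1)
  task-0: (1, 1, 1, 5)
  task-7: (2, 3, 1, 1)
  task-4: (5, 3, 0, 1)
(2) UNSAFE.
Key observation: after task-2, task-3 the pool peaks at (7, 2, 2, 4), and each blocked process is short somewhere: task-0 on R1; task-7 on R4; task-4 on R4.
Going as far as possible: task-2, task-3; after that, nothing fits. Check, step by step:
  pool = (2, 2, 2, 3)
  run task-2 (needs (2, 1, 2, 1), free (2, 2, 2, 3)); after release of (3, 0, 0, 1) the pool is (5, 2, 2, 4)
  run task-3 (needs (5, 1, 1, 1), free (5, 2, 2, 4)); after release of (2, 0, 0, 0) the pool is (7, 2, 2, 4)
  blocked: task-0 wants (1, 1, 1, 5), pool (7, 2, 2, 4) — not enough R1
  blocked: task-7 wants (2, 3, 1, 1), pool (7, 2, 2, 4) — not enough R4
  blocked: task-4 wants (5, 3, 0, 1), pool (7, 2, 2, 4) — not enough R4
Permanently blocked: task-0, task-7 and task-4.
(3) Exactly 0 of the possible complete orderings are safe sequences.


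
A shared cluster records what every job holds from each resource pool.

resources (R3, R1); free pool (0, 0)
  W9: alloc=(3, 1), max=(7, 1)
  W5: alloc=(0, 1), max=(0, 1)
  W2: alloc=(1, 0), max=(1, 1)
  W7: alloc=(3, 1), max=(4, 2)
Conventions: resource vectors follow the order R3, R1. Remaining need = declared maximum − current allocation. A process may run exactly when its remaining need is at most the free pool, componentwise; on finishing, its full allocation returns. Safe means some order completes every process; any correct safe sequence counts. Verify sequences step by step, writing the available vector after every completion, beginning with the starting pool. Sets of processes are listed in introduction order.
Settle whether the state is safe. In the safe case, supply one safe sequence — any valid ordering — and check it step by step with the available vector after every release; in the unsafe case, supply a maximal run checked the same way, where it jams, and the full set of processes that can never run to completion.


SAFE, for example via the order W5, W2, W7, W9.
Key observation: reading the order forward, W2 is the first process whose need (0, 1) meets the free pool (0, 1) exactly on a resource it requests.
Check, step by step:
  pool = (0, 0)
  W5 needs (0, 0) <= (0, 0) -> finishes; pool += (0, 1) = (0, 1)
  W2 needs (0, 1) <= (0, 1) -> finishes; pool += (1, 0) = (1, 1)
  W7 needs (1, 1) <= (1, 1) -> finishes; pool += (3, 1) = (4, 2)
  W9 needs (4, 0) <= (4, 2) -> finishes; pool += (3, 1) = (7, 3)


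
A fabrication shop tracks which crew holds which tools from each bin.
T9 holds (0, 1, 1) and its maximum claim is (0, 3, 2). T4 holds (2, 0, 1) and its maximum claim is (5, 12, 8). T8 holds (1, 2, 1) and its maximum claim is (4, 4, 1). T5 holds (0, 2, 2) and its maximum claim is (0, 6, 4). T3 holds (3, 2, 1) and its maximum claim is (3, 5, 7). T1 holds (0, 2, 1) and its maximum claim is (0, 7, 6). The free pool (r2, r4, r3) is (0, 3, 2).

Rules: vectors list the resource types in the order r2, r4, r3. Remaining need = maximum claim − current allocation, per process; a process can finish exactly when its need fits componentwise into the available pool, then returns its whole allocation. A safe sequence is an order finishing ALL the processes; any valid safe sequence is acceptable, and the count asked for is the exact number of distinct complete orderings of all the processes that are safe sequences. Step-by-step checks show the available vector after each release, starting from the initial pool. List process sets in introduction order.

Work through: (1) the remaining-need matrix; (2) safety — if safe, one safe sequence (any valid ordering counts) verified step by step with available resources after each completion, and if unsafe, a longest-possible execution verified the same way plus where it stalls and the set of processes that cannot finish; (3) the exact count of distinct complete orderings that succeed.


(1) Outstanding need per process (order r2, r4, r3):
  T9: (0, 2, 1)
  T4: (3, 12, 7)
  T8: (3, 2, 0)
  T5: (0, 4, 2)
  T3: (0, 3, 6)
  T1: (0, 5, 5)
(2) SAFE, for example via the order T9, T5, T1, T3, T8, T4.
Key observation: the first exact fit in this order is T5 — it needs (0, 4, 2) with (0, 4, 3) free, meeting a requested resource to the last unit.
Walking it through:
  pool = (0, 3, 2)
  run T9 (needs (0, 2, 1), free (0, 3, 2)); after release of (0, 1, 1) the pool is (0, 4, 3)
  run T5 (needs (0, 4, 2), free (0, 4, 3)); after release of (0, 2, 2) the pool is (0, 6, 5)
  run T1 (needs (0, 5, 5), free (0, 6, 5)); after release of (0, 2, 1) the pool is (0, 8, 6)
  run T3 (needs (0, 3, 6), free (0, 8, 6)); after release of (3, 2, 1) the pool is (3, 10, 7)
  run T8 (needs (3, 2, 0), free (3, 10, 7)); after release of (1, 2, 1) the pool is (4, 12, 8)
  run T4 (needs (3, 12, 7), free (4, 12, 8)); after release of (2, 0, 1) the pool is (6, 12, 9)
(3) The exact count: 1 of the possible complete orderings is a safe sequence.


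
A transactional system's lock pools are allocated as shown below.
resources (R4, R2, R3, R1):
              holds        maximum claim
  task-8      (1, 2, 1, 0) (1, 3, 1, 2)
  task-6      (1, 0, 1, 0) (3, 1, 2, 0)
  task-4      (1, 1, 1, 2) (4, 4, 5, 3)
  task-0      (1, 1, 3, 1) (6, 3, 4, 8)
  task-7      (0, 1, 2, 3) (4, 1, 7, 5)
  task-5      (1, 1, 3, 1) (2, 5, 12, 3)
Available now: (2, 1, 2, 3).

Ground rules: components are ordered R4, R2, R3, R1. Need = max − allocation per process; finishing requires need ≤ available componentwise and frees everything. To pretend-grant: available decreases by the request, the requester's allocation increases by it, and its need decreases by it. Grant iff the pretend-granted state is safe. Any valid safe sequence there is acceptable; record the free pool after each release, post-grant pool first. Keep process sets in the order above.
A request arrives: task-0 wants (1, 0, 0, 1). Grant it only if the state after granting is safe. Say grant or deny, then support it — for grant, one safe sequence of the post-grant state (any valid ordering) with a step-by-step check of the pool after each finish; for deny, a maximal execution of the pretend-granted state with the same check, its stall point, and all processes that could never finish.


GRANT: granting preserves safety; a valid post-grant sequence is task-8, task-6, task-4, task-7, task-0, task-5.
Key observation: post-grant, (1, 1, 2, 2) remains, and an order beginning with task-8 completes everyone.
Check on the post-grant state, step by step:
  pool = (1, 1, 2, 2)
  run task-8 (needs (0, 1, 0, 2), free (1, 1, 2, 2)); after release of (1, 2, 1, 0) the pool is (2, 3, 3, 2)
  run task-6 (needs (2, 1, 1, 0), free (2, 3, 3, 2)); after release of (1, 0, 1, 0) the pool is (3, 3, 4, 2)
  run task-4 (needs (3, 3, 4, 1), free (3, 3, 4, 2)); after release of (1, 1, 1, 2) the pool is (4, 4, 5, 4)
  run task-7 (needs (4, 0, 5, 2), free (4, 4, 5, 4)); after release of (0, 1, 2, 3) the pool is (4, 5, 7, 7)
  run task-0 (needs (4, 2, 1, 6), free (4, 5, 7, 7)); after release of (2, 1, 3, 2) the pool is (6, 6, 10, 9)
  run task-5 (needs (1, 4, 9, 2), free (6, 6, 10, 9)); after release of (1, 1, 3, 1) the pool is (7, 7, 13, 10)


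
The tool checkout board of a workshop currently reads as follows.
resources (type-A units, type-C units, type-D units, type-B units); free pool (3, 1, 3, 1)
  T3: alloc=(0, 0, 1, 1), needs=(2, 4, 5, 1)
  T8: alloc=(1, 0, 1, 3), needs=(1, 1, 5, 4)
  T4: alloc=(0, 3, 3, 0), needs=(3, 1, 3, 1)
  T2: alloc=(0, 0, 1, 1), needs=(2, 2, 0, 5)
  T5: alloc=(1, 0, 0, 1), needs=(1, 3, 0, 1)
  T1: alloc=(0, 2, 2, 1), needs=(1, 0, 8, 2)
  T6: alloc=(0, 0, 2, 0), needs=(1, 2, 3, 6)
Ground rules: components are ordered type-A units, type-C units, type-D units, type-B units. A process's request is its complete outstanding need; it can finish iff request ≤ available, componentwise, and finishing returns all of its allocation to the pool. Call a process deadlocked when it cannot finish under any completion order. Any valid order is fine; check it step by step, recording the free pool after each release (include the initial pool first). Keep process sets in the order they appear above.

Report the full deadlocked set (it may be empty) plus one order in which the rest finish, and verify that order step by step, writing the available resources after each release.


The deadlocked set is T8, T2, T1 and T6.
Key observation: after T4, T3, T5 the pool peaks at (4, 4, 7, 3), and each blocked process is short somewhere: T8 on type-B units; T2 on type-B units; T1 on type-D units; T6 on type-B units.
A valid finishing order for the others: T4, T3, T5. Walking it through:
  pool = (3, 1, 3, 1)
  T4 needs (3, 1, 3, 1) <= (3, 1, 3, 1) -> finishes; pool += (0, 3, 3, 0) = (3, 4, 6, 1)
  T3 needs (2, 4, 5, 1) <= (3, 4, 6, 1) -> finishes; pool += (0, 0, 1, 1) = (3, 4, 7, 2)
  T5 needs (1, 3, 0, 1) <= (3, 4, 7, 2) -> finishes; pool += (1, 0, 0, 1) = (4, 4, 7, 3)
The stuck group stays short no matter what:
  T8 cannot run: need (1, 1, 5, 4) vs free (4, 4, 7, 3) (insufficient type-B units)
  T2 cannot run: need (2, 2, 0, 5) vs free (4, 4, 7, 3) (insufficient type-B units)
  T1 cannot run: need (1, 0, 8, 2) vs free (4, 4, 7, 3) (insufficient type-D units)
  T6 cannot run: need (1, 2, 3, 6) vs free (4, 4, 7, 3) (insufficient type-B units)
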